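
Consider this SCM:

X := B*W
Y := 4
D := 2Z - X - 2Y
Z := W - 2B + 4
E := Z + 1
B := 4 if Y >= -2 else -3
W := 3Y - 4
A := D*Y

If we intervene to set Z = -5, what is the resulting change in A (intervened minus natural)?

The intervention breaks the incoming arrows to Z: Z := W - 2B + 4 no longer applies, and Z = -5.
W = 3Y - 4  [with Y=4]  = 8
B = 4 if Y >= -2 else -3  [with Y=4]  = 4
X = B*W  [with B=4, W=8]  = 32
D = 2Z - X - 2Y  [with Z=-5, X=32, Y=4]  = -50
A = D*Y  [with D=-50, Y=4]  = -200
Without intervention: W = 3Y - 4  [with Y=4]  = 8; B = 4 if Y >= -2 else -3  [with Y=4]  = 4; Z = W - 2B + 4  [with W=8, B=4]  = 4; X = B*W  [with B=4, W=8]  = 32; D = 2Z - X - 2Y  [with Z=4, X=32, Y=4]  = -32; A = D*Y  [with D=-32, Y=4]  = -128.
Change = -200 − (-128) = -72.

-72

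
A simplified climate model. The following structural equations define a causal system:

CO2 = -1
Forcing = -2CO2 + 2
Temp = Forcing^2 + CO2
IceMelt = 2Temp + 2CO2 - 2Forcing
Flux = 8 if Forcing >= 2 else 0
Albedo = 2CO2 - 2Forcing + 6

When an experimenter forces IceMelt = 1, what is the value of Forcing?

4

The intervention breaks the incoming arrows to IceMelt: IceMelt = 2Temp + 2CO2 - 2Forcing no longer applies, and IceMelt = 1.
Since Forcing is not a descendant of the intervened variable, it is unaffected.
Forcing = -2CO2 + 2  [with CO2=-1]  = 4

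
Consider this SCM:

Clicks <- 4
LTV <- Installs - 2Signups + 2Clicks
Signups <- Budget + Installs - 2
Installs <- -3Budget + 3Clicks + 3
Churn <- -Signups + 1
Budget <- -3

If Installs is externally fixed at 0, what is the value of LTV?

18

The intervention breaks the incoming arrows to Installs: Installs <- -3Budget + 3Clicks + 3 no longer applies, and Installs = 0.
Signups = Budget + Installs - 2  [with Budget=-3, Installs=0]  = -5
LTV = Installs - 2Signups + 2Clicks  [with Installs=0, Signups=-5, Clicks=4]  = 18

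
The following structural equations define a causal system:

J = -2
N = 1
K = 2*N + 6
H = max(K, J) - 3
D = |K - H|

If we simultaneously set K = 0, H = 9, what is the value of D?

9

Setting K = 0, H = 9 by intervention discards those variables' equations.
D = |K - H|  [with K=0, H=9]  = 9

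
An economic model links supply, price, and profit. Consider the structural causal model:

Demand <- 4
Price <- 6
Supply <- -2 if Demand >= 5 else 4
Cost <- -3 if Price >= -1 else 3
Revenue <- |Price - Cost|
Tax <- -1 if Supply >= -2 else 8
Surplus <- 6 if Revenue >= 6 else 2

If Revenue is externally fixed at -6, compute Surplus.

Under do(Revenue=-6), the mechanism Revenue <- |Price - Cost| is discarded; Revenue is fixed at -6.
Surplus = 6 if Revenue >= 6 else 2  [with Revenue=-6]  = 2

2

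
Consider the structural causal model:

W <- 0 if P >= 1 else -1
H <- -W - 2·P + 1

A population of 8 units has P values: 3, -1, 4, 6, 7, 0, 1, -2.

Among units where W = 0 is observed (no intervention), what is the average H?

Conditioning on W=0 selects the 5 unit(s) with P ∈ {3, 4, 6, 7, 1}. Their H values: -5, -7, -11, -13, -1. Mean = -7.4.

-7.4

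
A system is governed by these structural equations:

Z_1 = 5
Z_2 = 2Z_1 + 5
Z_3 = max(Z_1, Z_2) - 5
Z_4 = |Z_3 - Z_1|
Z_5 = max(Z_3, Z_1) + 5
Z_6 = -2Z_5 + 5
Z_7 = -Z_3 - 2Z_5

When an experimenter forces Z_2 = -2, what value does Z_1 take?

5

Under do(Z_2=-2), the mechanism Z_2 = 2Z_1 + 5 is discarded; Z_2 is fixed at -2.
Z_1 is not downstream of the intervention, so its value is determined by the original equations.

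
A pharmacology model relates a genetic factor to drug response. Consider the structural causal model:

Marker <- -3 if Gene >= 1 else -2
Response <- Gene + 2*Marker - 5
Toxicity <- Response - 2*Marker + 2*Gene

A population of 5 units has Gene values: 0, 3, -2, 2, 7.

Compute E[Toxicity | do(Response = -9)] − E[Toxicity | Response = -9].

2.2

do(Response=-9) breaks Response's dependence on Gene. With Response=-9 fixed, Toxicity across the units is -5, 3, -9, 1, 11, mean 0.2.
Conditioning on Response=-9 selects the 2 unit(s) with Gene ∈ {0, 2}. Their Toxicity values: -5, 1. Mean = -2.
Difference = 0.2 − (-2) = 2.2.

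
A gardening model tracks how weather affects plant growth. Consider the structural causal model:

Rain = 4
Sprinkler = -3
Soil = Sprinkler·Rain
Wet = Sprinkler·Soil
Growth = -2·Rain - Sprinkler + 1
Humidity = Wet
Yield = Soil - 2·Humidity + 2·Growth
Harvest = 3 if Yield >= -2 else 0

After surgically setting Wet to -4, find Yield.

-12

The intervention breaks the incoming arrows to Wet: Wet = Sprinkler·Soil no longer applies, and Wet = -4.
Soil = Sprinkler·Rain  [with Sprinkler=-3, Rain=4]  = -12
Growth = -2·Rain - Sprinkler + 1  [with Rain=4, Sprinkler=-3]  = -4
Humidity = Wet  [with Wet=-4]  = -4
Yield = Soil - 2·Humidity + 2·Growth  [with Soil=-12, Humidity=-4, Growth=-4]  = -12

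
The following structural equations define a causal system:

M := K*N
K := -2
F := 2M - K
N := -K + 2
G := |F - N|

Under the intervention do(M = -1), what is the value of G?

4

do(M=-1) replaces the equation M := K*N with the constant M = -1.
N = -K + 2  [with K=-2]  = 4
F = 2M - K  [with M=-1, K=-2]  = 0
G = |F - N|  [with F=0, N=4]  = 4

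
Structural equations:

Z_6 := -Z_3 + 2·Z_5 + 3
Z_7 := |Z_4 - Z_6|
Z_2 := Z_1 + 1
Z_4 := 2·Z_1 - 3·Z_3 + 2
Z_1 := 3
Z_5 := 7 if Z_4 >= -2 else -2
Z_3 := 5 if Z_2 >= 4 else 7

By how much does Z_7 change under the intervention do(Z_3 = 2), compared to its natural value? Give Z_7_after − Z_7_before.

12

The intervention breaks the incoming arrows to Z_3: Z_3 := 5 if Z_2 >= 4 else 7 no longer applies, and Z_3 = 2.
Z_4 = 2·Z_1 - 3·Z_3 + 2  [with Z_1=3, Z_3=2]  = 2
Z_5 = 7 if Z_4 >= -2 else -2  [with Z_4=2]  = 7
Z_6 = -Z_3 + 2·Z_5 + 3  [with Z_3=2, Z_5=7]  = 15
Z_7 = |Z_4 - Z_6|  [with Z_4=2, Z_6=15]  = 13
Without intervention: Z_2 = Z_1 + 1  [with Z_1=3]  = 4; Z_3 = 5 if Z_2 >= 4 else 7  [with Z_2=4]  = 5; Z_4 = 2·Z_1 - 3·Z_3 + 2  [with Z_1=3, Z_3=5]  = -7; Z_5 = 7 if Z_4 >= -2 else -2  [with Z_4=-7]  = -2; Z_6 = -Z_3 + 2·Z_5 + 3  [with Z_3=5, Z_5=-2]  = -6; Z_7 = |Z_4 - Z_6|  [with Z_4=-7, Z_6=-6]  = 1.
Change = 13 − 1 = 12.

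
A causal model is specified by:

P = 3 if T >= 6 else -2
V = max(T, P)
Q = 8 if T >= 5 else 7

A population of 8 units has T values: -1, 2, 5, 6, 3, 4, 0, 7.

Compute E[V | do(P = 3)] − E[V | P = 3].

do(P=3) breaks P's dependence on T. With P=3 fixed, V across the units is 3, 3, 5, 6, 3, 4, 3, 7, mean 4.25.
Observing P=3 restricts to units where P's equation naturally yields 3: T ∈ {6, 7}. In that subpopulation V = 6, 7, mean 6.5.
Difference = 4.25 − 6.5 = -2.25.

-2.25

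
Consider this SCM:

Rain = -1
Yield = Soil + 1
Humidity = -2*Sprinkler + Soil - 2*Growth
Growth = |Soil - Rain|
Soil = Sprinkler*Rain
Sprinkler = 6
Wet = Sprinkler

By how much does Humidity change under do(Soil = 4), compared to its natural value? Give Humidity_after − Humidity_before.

10

The intervention breaks the incoming arrows to Soil: Soil = Sprinkler*Rain no longer applies, and Soil = 4.
Growth = |Soil - Rain|  [with Soil=4, Rain=-1]  = 5
Humidity = -2*Sprinkler + Soil - 2*Growth  [with Sprinkler=6, Soil=4, Growth=5]  = -18
Without intervention: Soil = Sprinkler*Rain  [with Sprinkler=6, Rain=-1]  = -6; Growth = |Soil - Rain|  [with Soil=-6, Rain=-1]  = 5; Humidity = -2*Sprinkler + Soil - 2*Growth  [with Sprinkler=6, Soil=-6, Growth=5]  = -28.
Change = -18 − (-28) = 10.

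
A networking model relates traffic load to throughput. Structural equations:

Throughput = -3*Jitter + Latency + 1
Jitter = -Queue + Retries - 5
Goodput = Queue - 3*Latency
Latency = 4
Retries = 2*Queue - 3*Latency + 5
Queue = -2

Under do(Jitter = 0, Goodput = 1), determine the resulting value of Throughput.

Setting Jitter = 0, Goodput = 1 by intervention discards those variables' equations.
Throughput = -3*Jitter + Latency + 1  [with Jitter=0, Latency=4]  = 5

5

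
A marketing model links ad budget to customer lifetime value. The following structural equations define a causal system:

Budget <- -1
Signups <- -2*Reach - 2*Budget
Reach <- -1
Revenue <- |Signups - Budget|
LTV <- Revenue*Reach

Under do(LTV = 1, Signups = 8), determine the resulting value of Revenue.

9

Under do(LTV = 1, Signups = 8), each intervened variable's structural equation is replaced by its fixed value.
Revenue = |Signups - Budget|  [with Signups=8, Budget=-1]  = 9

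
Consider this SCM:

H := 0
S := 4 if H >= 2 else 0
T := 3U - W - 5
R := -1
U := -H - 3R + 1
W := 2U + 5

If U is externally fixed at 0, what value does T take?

do(U=0) replaces the equation U := -H - 3R + 1 with the constant U = 0.
W = 2U + 5  [with U=0]  = 5
T = 3U - W - 5  [with U=0, W=5]  = -10

-10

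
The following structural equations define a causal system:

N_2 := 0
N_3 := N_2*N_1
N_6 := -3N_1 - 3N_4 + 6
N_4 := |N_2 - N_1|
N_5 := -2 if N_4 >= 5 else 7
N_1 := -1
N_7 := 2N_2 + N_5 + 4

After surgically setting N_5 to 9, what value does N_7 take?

13

Under do(N_5=9), the mechanism N_5 := -2 if N_4 >= 5 else 7 is discarded; N_5 is fixed at 9.
N_7 = 2N_2 + N_5 + 4  [with N_2=0, N_5=9]  = 13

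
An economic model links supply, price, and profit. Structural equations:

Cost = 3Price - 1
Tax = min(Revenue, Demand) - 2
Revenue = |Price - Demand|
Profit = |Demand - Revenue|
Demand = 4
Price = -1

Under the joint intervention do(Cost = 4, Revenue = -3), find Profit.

7

Setting Cost = 4, Revenue = -3 by intervention discards those variables' equations.
Profit = |Demand - Revenue|  [with Demand=4, Revenue=-3]  = 7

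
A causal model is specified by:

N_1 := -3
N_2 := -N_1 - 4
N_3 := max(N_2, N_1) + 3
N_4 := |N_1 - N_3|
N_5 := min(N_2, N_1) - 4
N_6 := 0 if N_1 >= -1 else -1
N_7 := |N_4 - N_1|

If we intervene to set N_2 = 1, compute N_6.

-1

Under do(N_2=1), the mechanism N_2 := -N_1 - 4 is discarded; N_2 is fixed at 1.
No directed path runs from N_2 to N_6, so N_6 keeps its natural value.
N_6 = 0 if N_1 >= -1 else -1  [with N_1=-3]  = -1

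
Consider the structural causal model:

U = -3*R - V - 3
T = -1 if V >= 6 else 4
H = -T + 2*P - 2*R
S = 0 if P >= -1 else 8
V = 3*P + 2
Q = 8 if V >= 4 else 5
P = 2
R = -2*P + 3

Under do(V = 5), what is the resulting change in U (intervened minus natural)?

3

The intervention breaks the incoming arrows to V: V = 3*P + 2 no longer applies, and V = 5.
R = -2*P + 3  [with P=2]  = -1
U = -3*R - V - 3  [with R=-1, V=5]  = -5
Without intervention: R = -2*P + 3  [with P=2]  = -1; V = 3*P + 2  [with P=2]  = 8; U = -3*R - V - 3  [with R=-1, V=8]  = -8.
Change = -5 − (-8) = 3.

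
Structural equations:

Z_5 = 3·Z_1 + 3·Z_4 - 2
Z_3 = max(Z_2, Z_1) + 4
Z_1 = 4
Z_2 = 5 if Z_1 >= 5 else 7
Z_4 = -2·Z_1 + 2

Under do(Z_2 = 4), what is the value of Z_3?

The intervention breaks the incoming arrows to Z_2: Z_2 = 5 if Z_1 >= 5 else 7 no longer applies, and Z_2 = 4.
Z_3 = max(Z_2, Z_1) + 4  [with Z_2=4, Z_1=4]  = 8

8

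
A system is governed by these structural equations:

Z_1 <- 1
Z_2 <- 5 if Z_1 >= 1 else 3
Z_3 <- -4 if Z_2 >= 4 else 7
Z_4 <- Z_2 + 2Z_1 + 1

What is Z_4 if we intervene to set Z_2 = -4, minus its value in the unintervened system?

Under do(Z_2=-4), the mechanism Z_2 <- 5 if Z_1 >= 1 else 3 is discarded; Z_2 is fixed at -4.
Z_4 = Z_2 + 2Z_1 + 1  [with Z_2=-4, Z_1=1]  = -1
Without intervention: Z_2 = 5 if Z_1 >= 1 else 3  [with Z_1=1]  = 5; Z_4 = Z_2 + 2Z_1 + 1  [with Z_2=5, Z_1=1]  = 8.
Change = -1 − 8 = -9.

-9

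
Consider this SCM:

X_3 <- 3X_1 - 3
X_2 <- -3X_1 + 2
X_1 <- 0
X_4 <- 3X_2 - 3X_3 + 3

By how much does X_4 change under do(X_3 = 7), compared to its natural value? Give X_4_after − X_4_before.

-30

The intervention breaks the incoming arrows to X_3: X_3 <- 3X_1 - 3 no longer applies, and X_3 = 7.
X_2 = -3X_1 + 2  [with X_1=0]  = 2
X_4 = 3X_2 - 3X_3 + 3  [with X_2=2, X_3=7]  = -12
Without intervention: X_2 = -3X_1 + 2  [with X_1=0]  = 2; X_3 = 3X_1 - 3  [with X_1=0]  = -3; X_4 = 3X_2 - 3X_3 + 3  [with X_2=2, X_3=-3]  = 18.
Change = -12 − 18 = -30.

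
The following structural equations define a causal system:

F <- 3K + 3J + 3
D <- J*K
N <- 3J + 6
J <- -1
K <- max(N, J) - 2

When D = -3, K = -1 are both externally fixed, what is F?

-3

The joint intervention fixes D = -3, K = -1, removing each variable's own equation.
F = 3K + 3J + 3  [with K=-1, J=-1]  = -3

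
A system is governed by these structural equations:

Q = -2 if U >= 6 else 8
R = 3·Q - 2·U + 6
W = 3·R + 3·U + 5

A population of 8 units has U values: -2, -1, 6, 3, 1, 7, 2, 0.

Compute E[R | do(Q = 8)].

The intervention sets Q=8 in all 8 units regardless of U. Recomputing R per unit gives 34, 32, 18, 24, 28, 16, 26, 30; average 26.

26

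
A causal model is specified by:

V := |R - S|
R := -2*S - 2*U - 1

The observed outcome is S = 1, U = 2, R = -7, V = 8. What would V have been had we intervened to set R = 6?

5

The intervention breaks the incoming arrows to R: R := -2*S - 2*U - 1 no longer applies, and R = 6.
V = |R - S|  [with R=6, S=1]  = 5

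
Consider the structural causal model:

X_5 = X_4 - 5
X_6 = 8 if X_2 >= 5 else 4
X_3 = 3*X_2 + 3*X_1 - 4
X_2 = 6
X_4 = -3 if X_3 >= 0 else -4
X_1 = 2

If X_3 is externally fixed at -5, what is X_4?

The intervention breaks the incoming arrows to X_3: X_3 = 3*X_2 + 3*X_1 - 4 no longer applies, and X_3 = -5.
X_4 = -3 if X_3 >= 0 else -4  [with X_3=-5]  = -4

-4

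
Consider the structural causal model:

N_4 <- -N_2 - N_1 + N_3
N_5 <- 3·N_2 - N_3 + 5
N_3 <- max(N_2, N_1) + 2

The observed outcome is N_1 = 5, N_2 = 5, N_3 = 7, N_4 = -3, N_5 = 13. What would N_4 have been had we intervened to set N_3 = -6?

The intervention breaks the incoming arrows to N_3: N_3 <- max(N_2, N_1) + 2 no longer applies, and N_3 = -6.
N_4 = -N_2 - N_1 + N_3  [with N_2=5, N_1=5, N_3=-6]  = -16

-16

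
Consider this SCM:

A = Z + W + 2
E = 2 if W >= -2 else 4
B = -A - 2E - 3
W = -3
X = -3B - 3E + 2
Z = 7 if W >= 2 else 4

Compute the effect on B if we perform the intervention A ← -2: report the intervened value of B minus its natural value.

Intervening sets A = -2 and removes its equation (A = Z + W + 2).
E = 2 if W >= -2 else 4  [with W=-3]  = 4
B = -A - 2E - 3  [with A=-2, E=4]  = -9
Without intervention: E = 2 if W >= -2 else 4  [with W=-3]  = 4; Z = 7 if W >= 2 else 4  [with W=-3]  = 4; A = Z + W + 2  [with Z=4, W=-3]  = 3; B = -A - 2E - 3  [with A=3, E=4]  = -14.
Change = -9 − (-14) = 5.

5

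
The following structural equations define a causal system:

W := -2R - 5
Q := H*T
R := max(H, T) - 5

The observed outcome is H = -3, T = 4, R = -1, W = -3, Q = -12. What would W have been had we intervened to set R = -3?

The intervention breaks the incoming arrows to R: R := max(H, T) - 5 no longer applies, and R = -3.
W = -2R - 5  [with R=-3]  = 1

1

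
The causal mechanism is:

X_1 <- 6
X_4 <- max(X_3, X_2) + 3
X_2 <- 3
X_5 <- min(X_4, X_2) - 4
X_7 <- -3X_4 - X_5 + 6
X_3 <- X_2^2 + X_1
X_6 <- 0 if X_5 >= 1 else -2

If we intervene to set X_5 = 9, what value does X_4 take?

18

The intervention breaks the incoming arrows to X_5: X_5 <- min(X_4, X_2) - 4 no longer applies, and X_5 = 9.
Since X_4 is not a descendant of the intervened variable, it is unaffected.
X_3 = X_2^2 + X_1  [with X_2=3, X_1=6]  = 15
X_4 = max(X_3, X_2) + 3  [with X_3=15, X_2=3]  = 18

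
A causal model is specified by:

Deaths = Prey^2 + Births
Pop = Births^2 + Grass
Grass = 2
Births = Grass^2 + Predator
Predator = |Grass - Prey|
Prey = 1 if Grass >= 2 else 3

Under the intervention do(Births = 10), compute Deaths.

11

Intervening sets Births = 10 and removes its equation (Births = Grass^2 + Predator).
Prey = 1 if Grass >= 2 else 3  [with Grass=2]  = 1
Deaths = Prey^2 + Births  [with Prey=1, Births=10]  = 11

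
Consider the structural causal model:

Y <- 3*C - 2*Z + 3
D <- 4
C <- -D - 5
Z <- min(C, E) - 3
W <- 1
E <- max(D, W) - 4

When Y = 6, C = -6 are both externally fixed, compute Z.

-9

Setting Y = 6, C = -6 by intervention discards those variables' equations.
E = max(D, W) - 4  [with D=4, W=1]  = 0
Z = min(C, E) - 3  [with C=-6, E=0]  = -9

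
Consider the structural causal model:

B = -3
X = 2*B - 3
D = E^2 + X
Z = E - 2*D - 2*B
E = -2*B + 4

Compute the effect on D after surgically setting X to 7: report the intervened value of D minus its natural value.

The intervention breaks the incoming arrows to X: X = 2*B - 3 no longer applies, and X = 7.
E = -2*B + 4  [with B=-3]  = 10
D = E^2 + X  [with E=10, X=7]  = 107
Without intervention: E = -2*B + 4  [with B=-3]  = 10; X = 2*B - 3  [with B=-3]  = -9; D = E^2 + X  [with E=10, X=-9]  = 91.
Change = 107 − 91 = 16.

16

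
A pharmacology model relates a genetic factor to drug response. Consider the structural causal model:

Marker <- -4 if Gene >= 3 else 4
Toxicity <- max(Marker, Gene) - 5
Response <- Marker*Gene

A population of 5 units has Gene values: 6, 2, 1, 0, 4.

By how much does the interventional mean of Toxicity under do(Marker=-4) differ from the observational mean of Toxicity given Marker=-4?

-2.4

Every unit gets Marker=-4 under the intervention. Toxicity values become 1, -3, -4, -5, -1; E[Toxicity|do(Marker=-4)] = -2.4.
Conditioning on Marker=-4 selects the 2 unit(s) with Gene ∈ {6, 4}. Their Toxicity values: 1, -1. Mean = 0.
Difference = -2.4 − 0 = -2.4.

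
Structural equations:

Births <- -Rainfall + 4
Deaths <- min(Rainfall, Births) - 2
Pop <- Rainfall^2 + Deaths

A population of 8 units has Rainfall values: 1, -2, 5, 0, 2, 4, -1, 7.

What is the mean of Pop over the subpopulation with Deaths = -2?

Conditioning on Deaths=-2 selects the 2 unit(s) with Rainfall ∈ {0, 4}. Their Pop values: -2, 14. Mean = 6.

6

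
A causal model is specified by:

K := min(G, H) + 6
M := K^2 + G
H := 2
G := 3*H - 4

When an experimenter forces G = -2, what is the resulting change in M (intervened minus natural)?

Under do(G=-2), the mechanism G := 3*H - 4 is discarded; G is fixed at -2.
K = min(G, H) + 6  [with G=-2, H=2]  = 4
M = K^2 + G  [with K=4, G=-2]  = 14
Without intervention: G = 3*H - 4  [with H=2]  = 2; K = min(G, H) + 6  [with G=2, H=2]  = 8; M = K^2 + G  [with K=8, G=2]  = 66.
Change = 14 − 66 = -52.

-52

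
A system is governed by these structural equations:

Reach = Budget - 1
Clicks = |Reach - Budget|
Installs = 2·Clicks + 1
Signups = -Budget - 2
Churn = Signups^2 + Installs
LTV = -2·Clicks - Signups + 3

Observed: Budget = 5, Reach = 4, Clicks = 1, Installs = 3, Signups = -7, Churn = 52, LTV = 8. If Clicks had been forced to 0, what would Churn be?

The intervention breaks the incoming arrows to Clicks: Clicks = |Reach - Budget| no longer applies, and Clicks = 0.
Installs = 2·Clicks + 1  [with Clicks=0]  = 1
Signups = -Budget - 2  [with Budget=5]  = -7
Churn = Signups^2 + Installs  [with Signups=-7, Installs=1]  = 50

50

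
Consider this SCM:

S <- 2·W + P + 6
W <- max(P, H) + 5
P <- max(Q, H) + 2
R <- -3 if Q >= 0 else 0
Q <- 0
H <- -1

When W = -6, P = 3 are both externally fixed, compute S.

-3

The joint intervention fixes W = -6, P = 3, removing each variable's own equation.
S = 2·W + P + 6  [with W=-6, P=3]  = -3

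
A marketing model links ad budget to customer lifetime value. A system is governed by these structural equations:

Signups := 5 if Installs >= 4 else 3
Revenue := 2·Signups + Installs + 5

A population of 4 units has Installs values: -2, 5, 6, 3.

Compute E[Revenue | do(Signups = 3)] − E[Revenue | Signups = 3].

2.5

Under do(Signups=3), Signups's equation is replaced by Signups=3 for every unit. Per-unit Revenue: 9, 16, 17, 14. Mean = 14.
Observing Signups=3 restricts to units where Signups's equation naturally yields 3: Installs ∈ {-2, 3}. In that subpopulation Revenue = 9, 14, mean 11.5.
Difference = 14 − 11.5 = 2.5.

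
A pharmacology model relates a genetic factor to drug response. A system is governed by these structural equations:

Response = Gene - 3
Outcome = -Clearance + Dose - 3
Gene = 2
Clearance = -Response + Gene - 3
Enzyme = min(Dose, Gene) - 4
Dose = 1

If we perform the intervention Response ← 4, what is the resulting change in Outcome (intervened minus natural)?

5

Under do(Response=4), the mechanism Response = Gene - 3 is discarded; Response is fixed at 4.
Clearance = -Response + Gene - 3  [with Response=4, Gene=2]  = -5
Outcome = -Clearance + Dose - 3  [with Clearance=-5, Dose=1]  = 3
Without intervention: Response = Gene - 3  [with Gene=2]  = -1; Clearance = -Response + Gene - 3  [with Response=-1, Gene=2]  = 0; Outcome = -Clearance + Dose - 3  [with Clearance=0, Dose=1]  = -2.
Change = 3 − (-2) = 5.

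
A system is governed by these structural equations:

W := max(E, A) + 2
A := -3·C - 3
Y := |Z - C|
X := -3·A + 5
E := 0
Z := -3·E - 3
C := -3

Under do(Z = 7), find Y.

The intervention breaks the incoming arrows to Z: Z := -3·E - 3 no longer applies, and Z = 7.
Y = |Z - C|  [with Z=7, C=-3]  = 10

10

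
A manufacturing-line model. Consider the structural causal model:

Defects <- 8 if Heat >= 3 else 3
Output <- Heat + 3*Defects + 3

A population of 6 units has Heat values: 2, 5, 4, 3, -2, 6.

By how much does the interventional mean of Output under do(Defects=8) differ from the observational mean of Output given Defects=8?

-1.5

do(Defects=8) breaks Defects's dependence on Heat. With Defects=8 fixed, Output across the units is 29, 32, 31, 30, 25, 33, mean 30.
Observing Defects=8 restricts to units where Defects's equation naturally yields 8: Heat ∈ {5, 4, 3, 6}. In that subpopulation Output = 32, 31, 30, 33, mean 31.5.
Difference = 30 − 31.5 = -1.5.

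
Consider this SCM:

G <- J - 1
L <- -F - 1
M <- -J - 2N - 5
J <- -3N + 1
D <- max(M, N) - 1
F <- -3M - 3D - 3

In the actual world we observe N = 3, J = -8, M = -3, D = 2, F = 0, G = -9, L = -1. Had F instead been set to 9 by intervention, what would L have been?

Under do(F=9), the mechanism F <- -3M - 3D - 3 is discarded; F is fixed at 9.
L = -F - 1  [with F=9]  = -10

-10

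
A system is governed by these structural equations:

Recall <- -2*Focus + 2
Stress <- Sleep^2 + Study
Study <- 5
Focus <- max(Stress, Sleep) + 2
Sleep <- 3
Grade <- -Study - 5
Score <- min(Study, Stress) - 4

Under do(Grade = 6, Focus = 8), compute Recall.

-14

Setting Grade = 6, Focus = 8 by intervention discards those variables' equations.
Recall = -2*Focus + 2  [with Focus=8]  = -14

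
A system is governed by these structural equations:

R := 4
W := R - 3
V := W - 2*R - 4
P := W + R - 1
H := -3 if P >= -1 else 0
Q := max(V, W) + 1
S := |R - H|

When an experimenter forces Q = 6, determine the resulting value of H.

do(Q=6) replaces the equation Q := max(V, W) + 1 with the constant Q = 6.
Since H is not a descendant of the intervened variable, it is unaffected.
W = R - 3  [with R=4]  = 1
P = W + R - 1  [with W=1, R=4]  = 4
H = -3 if P >= -1 else 0  [with P=4]  = -3

-3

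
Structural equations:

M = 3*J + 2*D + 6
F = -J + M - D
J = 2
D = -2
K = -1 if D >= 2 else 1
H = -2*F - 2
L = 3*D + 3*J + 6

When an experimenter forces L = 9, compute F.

8

Intervening sets L = 9 and removes its equation (L = 3*D + 3*J + 6).
No directed path runs from L to F, so F keeps its natural value.
M = 3*J + 2*D + 6  [with J=2, D=-2]  = 8
F = -J + M - D  [with J=2, M=8, D=-2]  = 8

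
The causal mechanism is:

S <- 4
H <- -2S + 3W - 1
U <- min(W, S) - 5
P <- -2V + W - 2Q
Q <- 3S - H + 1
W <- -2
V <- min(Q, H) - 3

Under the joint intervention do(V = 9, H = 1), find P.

The joint intervention fixes V = 9, H = 1, removing each variable's own equation.
Q = 3S - H + 1  [with S=4, H=1]  = 12
P = -2V + W - 2Q  [with V=9, W=-2, Q=12]  = -44

-44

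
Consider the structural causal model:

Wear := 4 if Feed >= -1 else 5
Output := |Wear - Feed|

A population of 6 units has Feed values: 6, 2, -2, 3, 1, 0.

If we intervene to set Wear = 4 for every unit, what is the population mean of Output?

3

Every unit gets Wear=4 under the intervention. Output values become 2, 2, 6, 1, 3, 4; E[Output|do(Wear=4)] = 3.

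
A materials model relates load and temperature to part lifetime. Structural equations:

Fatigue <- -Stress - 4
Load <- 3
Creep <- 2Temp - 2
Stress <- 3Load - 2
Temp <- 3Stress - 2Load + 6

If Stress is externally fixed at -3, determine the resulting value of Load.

Under do(Stress=-3), the mechanism Stress <- 3Load - 2 is discarded; Stress is fixed at -3.
Load is not downstream of the intervention, so its value is determined by the original equations.

3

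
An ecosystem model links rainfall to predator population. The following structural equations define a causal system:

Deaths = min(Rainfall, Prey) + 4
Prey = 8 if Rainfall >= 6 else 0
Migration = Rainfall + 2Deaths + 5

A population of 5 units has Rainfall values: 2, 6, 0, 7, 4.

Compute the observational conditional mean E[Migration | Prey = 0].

15

Conditioning on Prey=0 selects the 3 unit(s) with Rainfall ∈ {2, 0, 4}. Their Migration values: 15, 13, 17. Mean = 15.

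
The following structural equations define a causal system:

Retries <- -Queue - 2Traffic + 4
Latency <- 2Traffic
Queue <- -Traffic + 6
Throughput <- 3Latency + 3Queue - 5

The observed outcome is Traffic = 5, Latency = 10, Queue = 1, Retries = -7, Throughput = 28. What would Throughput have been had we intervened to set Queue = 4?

do(Queue=4) replaces the equation Queue <- -Traffic + 6 with the constant Queue = 4.
Latency = 2Traffic  [with Traffic=5]  = 10
Throughput = 3Latency + 3Queue - 5  [with Latency=10, Queue=4]  = 37

37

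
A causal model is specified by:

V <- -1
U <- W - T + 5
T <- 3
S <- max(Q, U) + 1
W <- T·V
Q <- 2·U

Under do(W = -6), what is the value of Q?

do(W=-6) replaces the equation W <- T·V with the constant W = -6.
U = W - T + 5  [with W=-6, T=3]  = -4
Q = 2·U  [with U=-4]  = -8

-8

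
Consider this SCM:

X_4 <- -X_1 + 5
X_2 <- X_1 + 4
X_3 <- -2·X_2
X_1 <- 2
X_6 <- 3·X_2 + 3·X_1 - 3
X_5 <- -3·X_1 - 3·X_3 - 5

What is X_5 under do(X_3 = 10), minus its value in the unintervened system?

-66

do(X_3=10) replaces the equation X_3 <- -2·X_2 with the constant X_3 = 10.
X_5 = -3·X_1 - 3·X_3 - 5  [with X_1=2, X_3=10]  = -41
Without intervention: X_2 = X_1 + 4  [with X_1=2]  = 6; X_3 = -2·X_2  [with X_2=6]  = -12; X_5 = -3·X_1 - 3·X_3 - 5  [with X_1=2, X_3=-12]  = 25.
Change = -41 − 25 = -66.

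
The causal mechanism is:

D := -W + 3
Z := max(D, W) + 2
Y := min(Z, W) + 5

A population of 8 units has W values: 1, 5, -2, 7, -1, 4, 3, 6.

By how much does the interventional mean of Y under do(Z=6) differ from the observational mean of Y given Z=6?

Under do(Z=6), Z's equation is replaced by Z=6 for every unit. Per-unit Y: 6, 10, 3, 11, 4, 9, 8, 11. Mean = 7.75.
E[Y|Z=6] averages over only the 2 units with Z=6 (W = -1, 4): Y = 4, 9, mean 6.5.
Difference = 7.75 − 6.5 = 1.25.

1.25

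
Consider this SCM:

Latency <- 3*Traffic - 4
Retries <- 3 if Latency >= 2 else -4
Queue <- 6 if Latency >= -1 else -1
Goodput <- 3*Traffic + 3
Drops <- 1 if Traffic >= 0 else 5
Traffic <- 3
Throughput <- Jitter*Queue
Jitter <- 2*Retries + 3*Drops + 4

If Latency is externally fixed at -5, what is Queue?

-1

The intervention breaks the incoming arrows to Latency: Latency <- 3*Traffic - 4 no longer applies, and Latency = -5.
Queue = 6 if Latency >= -1 else -1  [with Latency=-5]  = -1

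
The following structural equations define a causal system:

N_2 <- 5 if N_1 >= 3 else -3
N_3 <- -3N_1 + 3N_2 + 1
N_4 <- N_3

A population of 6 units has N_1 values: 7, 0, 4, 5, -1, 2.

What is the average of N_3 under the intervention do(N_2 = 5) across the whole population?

Under do(N_2=5), N_2's equation is replaced by N_2=5 for every unit. Per-unit N_3: -5, 16, 4, 1, 19, 10. Mean = 7.5.

7.5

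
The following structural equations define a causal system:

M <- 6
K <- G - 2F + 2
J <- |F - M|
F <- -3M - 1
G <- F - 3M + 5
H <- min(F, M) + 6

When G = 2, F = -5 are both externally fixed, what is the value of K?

The joint intervention fixes G = 2, F = -5, removing each variable's own equation.
K = G - 2F + 2  [with G=2, F=-5]  = 14

14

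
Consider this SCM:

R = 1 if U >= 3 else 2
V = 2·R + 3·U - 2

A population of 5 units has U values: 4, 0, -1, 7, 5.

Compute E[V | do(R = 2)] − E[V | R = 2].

do(R=2) breaks R's dependence on U. With R=2 fixed, V across the units is 14, 2, -1, 23, 17, mean 11.
E[V|R=2] averages over only the 2 units with R=2 (U = 0, -1): V = 2, -1, mean 0.5.
Difference = 11 − 0.5 = 10.5.

10.5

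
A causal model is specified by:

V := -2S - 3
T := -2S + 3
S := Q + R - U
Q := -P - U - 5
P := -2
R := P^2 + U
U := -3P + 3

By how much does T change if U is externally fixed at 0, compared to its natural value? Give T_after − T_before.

-18

Under do(U=0), the mechanism U := -3P + 3 is discarded; U is fixed at 0.
Q = -P - U - 5  [with P=-2, U=0]  = -3
R = P^2 + U  [with P=-2, U=0]  = 4
S = Q + R - U  [with Q=-3, R=4, U=0]  = 1
T = -2S + 3  [with S=1]  = 1
Without intervention: U = -3P + 3  [with P=-2]  = 9; Q = -P - U - 5  [with P=-2, U=9]  = -12; R = P^2 + U  [with P=-2, U=9]  = 13; S = Q + R - U  [with Q=-12, R=13, U=9]  = -8; T = -2S + 3  [with S=-8]  = 19.
Change = 1 − 19 = -18.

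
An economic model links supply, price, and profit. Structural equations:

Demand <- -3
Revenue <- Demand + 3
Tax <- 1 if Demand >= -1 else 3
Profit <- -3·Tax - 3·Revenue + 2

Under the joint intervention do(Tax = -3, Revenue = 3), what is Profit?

2

The joint intervention fixes Tax = -3, Revenue = 3, removing each variable's own equation.
Profit = -3·Tax - 3·Revenue + 2  [with Tax=-3, Revenue=3]  = 2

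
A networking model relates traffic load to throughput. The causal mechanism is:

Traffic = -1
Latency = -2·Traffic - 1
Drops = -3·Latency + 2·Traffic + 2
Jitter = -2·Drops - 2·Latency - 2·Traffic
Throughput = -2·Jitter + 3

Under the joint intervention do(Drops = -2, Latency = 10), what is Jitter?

The joint intervention fixes Drops = -2, Latency = 10, removing each variable's own equation.
Jitter = -2·Drops - 2·Latency - 2·Traffic  [with Drops=-2, Latency=10, Traffic=-1]  = -14

-14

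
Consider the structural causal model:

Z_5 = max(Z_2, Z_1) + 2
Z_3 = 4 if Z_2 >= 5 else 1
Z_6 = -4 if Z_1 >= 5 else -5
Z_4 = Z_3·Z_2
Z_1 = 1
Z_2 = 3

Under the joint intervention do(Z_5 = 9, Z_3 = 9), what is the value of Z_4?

27

Under do(Z_5 = 9, Z_3 = 9), each intervened variable's structural equation is replaced by its fixed value.
Z_4 = Z_3·Z_2  [with Z_3=9, Z_2=3]  = 27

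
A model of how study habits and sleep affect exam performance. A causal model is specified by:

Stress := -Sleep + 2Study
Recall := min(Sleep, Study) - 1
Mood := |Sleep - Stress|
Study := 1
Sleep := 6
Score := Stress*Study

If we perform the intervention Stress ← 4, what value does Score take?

The intervention breaks the incoming arrows to Stress: Stress := -Sleep + 2Study no longer applies, and Stress = 4.
Score = Stress*Study  [with Stress=4, Study=1]  = 4

4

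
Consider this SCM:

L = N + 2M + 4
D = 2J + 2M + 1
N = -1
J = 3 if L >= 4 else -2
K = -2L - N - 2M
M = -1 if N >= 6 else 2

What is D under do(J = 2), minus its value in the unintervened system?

The intervention breaks the incoming arrows to J: J = 3 if L >= 4 else -2 no longer applies, and J = 2.
M = -1 if N >= 6 else 2  [with N=-1]  = 2
D = 2J + 2M + 1  [with J=2, M=2]  = 9
Without intervention: M = -1 if N >= 6 else 2  [with N=-1]  = 2; L = N + 2M + 4  [with N=-1, M=2]  = 7; J = 3 if L >= 4 else -2  [with L=7]  = 3; D = 2J + 2M + 1  [with J=3, M=2]  = 11.
Change = 9 − 11 = -2.

-2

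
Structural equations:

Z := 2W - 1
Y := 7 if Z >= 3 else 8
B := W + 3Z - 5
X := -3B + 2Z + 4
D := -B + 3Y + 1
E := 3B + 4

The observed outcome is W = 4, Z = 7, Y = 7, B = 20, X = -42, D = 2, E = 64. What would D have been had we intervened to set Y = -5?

The intervention breaks the incoming arrows to Y: Y := 7 if Z >= 3 else 8 no longer applies, and Y = -5.
Z = 2W - 1  [with W=4]  = 7
B = W + 3Z - 5  [with W=4, Z=7]  = 20
D = -B + 3Y + 1  [with B=20, Y=-5]  = -34

-34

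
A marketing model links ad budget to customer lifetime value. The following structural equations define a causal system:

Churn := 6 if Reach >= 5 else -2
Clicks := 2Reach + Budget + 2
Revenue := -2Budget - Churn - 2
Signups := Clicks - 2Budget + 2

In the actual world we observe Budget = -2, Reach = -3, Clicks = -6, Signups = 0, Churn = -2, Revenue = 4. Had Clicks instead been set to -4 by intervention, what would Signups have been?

2

The intervention breaks the incoming arrows to Clicks: Clicks := 2Reach + Budget + 2 no longer applies, and Clicks = -4.
Signups = Clicks - 2Budget + 2  [with Clicks=-4, Budget=-2]  = 2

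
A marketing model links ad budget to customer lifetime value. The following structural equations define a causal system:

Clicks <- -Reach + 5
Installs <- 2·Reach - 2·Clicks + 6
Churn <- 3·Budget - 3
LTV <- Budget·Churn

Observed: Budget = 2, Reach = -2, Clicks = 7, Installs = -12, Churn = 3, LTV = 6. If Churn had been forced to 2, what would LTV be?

4

The intervention breaks the incoming arrows to Churn: Churn <- 3·Budget - 3 no longer applies, and Churn = 2.
LTV = Budget·Churn  [with Budget=2, Churn=2]  = 4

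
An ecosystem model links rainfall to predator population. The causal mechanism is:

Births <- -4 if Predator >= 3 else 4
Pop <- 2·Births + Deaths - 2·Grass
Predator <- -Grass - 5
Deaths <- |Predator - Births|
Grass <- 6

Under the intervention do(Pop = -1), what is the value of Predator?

Under do(Pop=-1), the mechanism Pop <- 2·Births + Deaths - 2·Grass is discarded; Pop is fixed at -1.
No directed path runs from Pop to Predator, so Predator keeps its natural value.
Predator = -Grass - 5  [with Grass=6]  = -11

-11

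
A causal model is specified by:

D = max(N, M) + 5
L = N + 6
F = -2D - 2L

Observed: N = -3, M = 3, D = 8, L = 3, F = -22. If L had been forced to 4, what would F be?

-24

Intervening sets L = 4 and removes its equation (L = N + 6).
D = max(N, M) + 5  [with N=-3, M=3]  = 8
F = -2D - 2L  [with D=8, L=4]  = -24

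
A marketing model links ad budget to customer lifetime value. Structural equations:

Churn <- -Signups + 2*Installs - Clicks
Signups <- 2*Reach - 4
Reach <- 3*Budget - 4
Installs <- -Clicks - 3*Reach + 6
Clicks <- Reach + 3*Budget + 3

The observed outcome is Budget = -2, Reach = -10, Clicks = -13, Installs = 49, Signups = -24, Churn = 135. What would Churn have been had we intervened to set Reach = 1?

14

Under do(Reach=1), the mechanism Reach <- 3*Budget - 4 is discarded; Reach is fixed at 1.
Clicks = Reach + 3*Budget + 3  [with Reach=1, Budget=-2]  = -2
Installs = -Clicks - 3*Reach + 6  [with Clicks=-2, Reach=1]  = 5
Signups = 2*Reach - 4  [with Reach=1]  = -2
Churn = -Signups + 2*Installs - Clicks  [with Signups=-2, Installs=5, Clicks=-2]  = 14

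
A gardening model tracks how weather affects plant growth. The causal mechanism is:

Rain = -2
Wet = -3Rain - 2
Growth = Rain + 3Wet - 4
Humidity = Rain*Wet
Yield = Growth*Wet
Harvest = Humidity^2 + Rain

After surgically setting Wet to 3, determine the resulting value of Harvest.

34

Under do(Wet=3), the mechanism Wet = -3Rain - 2 is discarded; Wet is fixed at 3.
Humidity = Rain*Wet  [with Rain=-2, Wet=3]  = -6
Harvest = Humidity^2 + Rain  [with Humidity=-6, Rain=-2]  = 34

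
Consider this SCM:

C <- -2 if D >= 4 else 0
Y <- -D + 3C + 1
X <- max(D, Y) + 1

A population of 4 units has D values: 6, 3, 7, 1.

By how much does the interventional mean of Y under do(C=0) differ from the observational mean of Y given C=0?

-2.25

Every unit gets C=0 under the intervention. Y values become -5, -2, -6, 0; E[Y|do(C=0)] = -3.25.
Observing C=0 restricts to units where C's equation naturally yields 0: D ∈ {3, 1}. In that subpopulation Y = -2, 0, mean -1.
Difference = -3.25 − (-1) = -2.25.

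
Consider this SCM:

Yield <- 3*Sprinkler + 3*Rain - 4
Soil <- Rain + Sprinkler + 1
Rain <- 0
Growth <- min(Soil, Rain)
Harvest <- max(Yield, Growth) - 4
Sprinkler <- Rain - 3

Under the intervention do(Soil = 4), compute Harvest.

-4

The intervention breaks the incoming arrows to Soil: Soil <- Rain + Sprinkler + 1 no longer applies, and Soil = 4.
Sprinkler = Rain - 3  [with Rain=0]  = -3
Growth = min(Soil, Rain)  [with Soil=4, Rain=0]  = 0
Yield = 3*Sprinkler + 3*Rain - 4  [with Sprinkler=-3, Rain=0]  = -13
Harvest = max(Yield, Growth) - 4  [with Yield=-13, Growth=0]  = -4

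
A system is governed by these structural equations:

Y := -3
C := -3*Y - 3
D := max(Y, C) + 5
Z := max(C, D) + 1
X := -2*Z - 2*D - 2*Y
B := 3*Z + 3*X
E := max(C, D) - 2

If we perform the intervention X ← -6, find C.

Under do(X=-6), the mechanism X := -2*Z - 2*D - 2*Y is discarded; X is fixed at -6.
No directed path runs from X to C, so C keeps its natural value.
C = -3*Y - 3  [with Y=-3]  = 6

6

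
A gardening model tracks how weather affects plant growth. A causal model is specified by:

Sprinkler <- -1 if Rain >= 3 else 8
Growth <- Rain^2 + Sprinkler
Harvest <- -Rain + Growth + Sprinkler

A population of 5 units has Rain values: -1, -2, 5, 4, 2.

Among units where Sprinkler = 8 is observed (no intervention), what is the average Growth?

E[Growth|Sprinkler=8] averages over only the 3 units with Sprinkler=8 (Rain = -1, -2, 2): Growth = 9, 12, 12, mean 11.

11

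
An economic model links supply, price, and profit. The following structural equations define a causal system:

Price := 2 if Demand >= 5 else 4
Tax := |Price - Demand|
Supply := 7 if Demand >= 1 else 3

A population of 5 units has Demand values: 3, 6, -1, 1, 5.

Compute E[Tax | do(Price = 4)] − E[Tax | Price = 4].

Under do(Price=4), Price's equation is replaced by Price=4 for every unit. Per-unit Tax: 1, 2, 5, 3, 1. Mean = 2.4.
E[Tax|Price=4] averages over only the 3 units with Price=4 (Demand = 3, -1, 1): Tax = 1, 5, 3, mean 3.
Difference = 2.4 − 3 = -0.6.

-0.6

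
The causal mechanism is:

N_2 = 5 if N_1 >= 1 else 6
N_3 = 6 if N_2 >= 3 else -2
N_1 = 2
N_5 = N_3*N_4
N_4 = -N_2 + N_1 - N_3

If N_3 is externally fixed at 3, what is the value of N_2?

5

Under do(N_3=3), the mechanism N_3 = 6 if N_2 >= 3 else -2 is discarded; N_3 is fixed at 3.
Since N_2 is not a descendant of the intervened variable, it is unaffected.
N_2 = 5 if N_1 >= 1 else 6  [with N_1=2]  = 5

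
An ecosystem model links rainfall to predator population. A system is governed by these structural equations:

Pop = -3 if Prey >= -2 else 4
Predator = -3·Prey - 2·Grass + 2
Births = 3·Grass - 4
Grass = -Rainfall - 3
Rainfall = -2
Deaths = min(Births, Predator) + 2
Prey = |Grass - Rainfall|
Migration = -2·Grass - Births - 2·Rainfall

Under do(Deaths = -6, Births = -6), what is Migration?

12

Setting Deaths = -6, Births = -6 by intervention discards those variables' equations.
Grass = -Rainfall - 3  [with Rainfall=-2]  = -1
Migration = -2·Grass - Births - 2·Rainfall  [with Grass=-1, Births=-6, Rainfall=-2]  = 12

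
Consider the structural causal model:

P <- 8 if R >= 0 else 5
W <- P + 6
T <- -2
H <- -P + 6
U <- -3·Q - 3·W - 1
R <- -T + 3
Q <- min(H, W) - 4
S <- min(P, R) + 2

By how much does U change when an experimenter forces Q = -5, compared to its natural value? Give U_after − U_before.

do(Q=-5) replaces the equation Q <- min(H, W) - 4 with the constant Q = -5.
R = -T + 3  [with T=-2]  = 5
P = 8 if R >= 0 else 5  [with R=5]  = 8
W = P + 6  [with P=8]  = 14
U = -3·Q - 3·W - 1  [with Q=-5, W=14]  = -28
Without intervention: R = -T + 3  [with T=-2]  = 5; P = 8 if R >= 0 else 5  [with R=5]  = 8; W = P + 6  [with P=8]  = 14; H = -P + 6  [with P=8]  = -2; Q = min(H, W) - 4  [with H=-2, W=14]  = -6; U = -3·Q - 3·W - 1  [with Q=-6, W=14]  = -25.
Change = -28 − (-25) = -3.

-3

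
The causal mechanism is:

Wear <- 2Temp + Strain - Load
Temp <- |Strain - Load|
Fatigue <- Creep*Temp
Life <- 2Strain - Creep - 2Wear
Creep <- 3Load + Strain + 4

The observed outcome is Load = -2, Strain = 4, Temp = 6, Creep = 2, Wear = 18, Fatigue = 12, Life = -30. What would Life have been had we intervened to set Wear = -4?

14

Under do(Wear=-4), the mechanism Wear <- 2Temp + Strain - Load is discarded; Wear is fixed at -4.
Creep = 3Load + Strain + 4  [with Load=-2, Strain=4]  = 2
Life = 2Strain - Creep - 2Wear  [with Strain=4, Creep=2, Wear=-4]  = 14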